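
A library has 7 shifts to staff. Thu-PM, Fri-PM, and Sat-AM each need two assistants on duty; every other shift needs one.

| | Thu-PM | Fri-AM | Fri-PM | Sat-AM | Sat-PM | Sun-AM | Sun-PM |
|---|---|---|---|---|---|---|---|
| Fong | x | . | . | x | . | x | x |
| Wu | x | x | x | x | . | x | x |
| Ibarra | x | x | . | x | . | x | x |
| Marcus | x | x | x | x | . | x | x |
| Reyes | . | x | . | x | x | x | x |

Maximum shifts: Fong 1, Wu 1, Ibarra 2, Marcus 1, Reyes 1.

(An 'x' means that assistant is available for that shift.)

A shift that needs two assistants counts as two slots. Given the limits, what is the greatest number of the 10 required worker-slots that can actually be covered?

Total capacity across all assistants is 1+1+2+1+1 = 6, and 10 slots are needed, so at most 6 can be filled.
An assignment achieving 6: Thu-PM→Fong+Ibarra, Fri-AM→Ibarra, Fri-PM→Wu+Marcus, Sat-PM→Reyes.
Loads: Fong 1/1, Wu 1/1, Ibarra 2/2, Marcus 1/1, Reyes 1/1.

6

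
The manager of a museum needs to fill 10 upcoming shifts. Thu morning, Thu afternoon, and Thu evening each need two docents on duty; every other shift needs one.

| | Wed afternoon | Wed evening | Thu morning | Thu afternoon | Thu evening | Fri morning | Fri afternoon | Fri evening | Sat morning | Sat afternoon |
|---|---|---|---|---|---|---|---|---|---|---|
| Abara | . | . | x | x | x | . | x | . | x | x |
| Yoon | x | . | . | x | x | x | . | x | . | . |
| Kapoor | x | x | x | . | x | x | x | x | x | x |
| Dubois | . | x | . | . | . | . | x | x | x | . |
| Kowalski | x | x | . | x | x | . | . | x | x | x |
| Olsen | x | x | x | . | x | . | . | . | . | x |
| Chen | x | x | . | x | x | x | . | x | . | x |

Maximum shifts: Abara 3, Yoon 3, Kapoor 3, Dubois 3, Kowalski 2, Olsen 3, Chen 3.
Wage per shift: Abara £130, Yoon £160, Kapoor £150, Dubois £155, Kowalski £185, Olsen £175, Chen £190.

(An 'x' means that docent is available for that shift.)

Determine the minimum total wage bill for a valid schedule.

Picking the cheapest available docent for each shift independently would cost £1840, but that ignores the shift limits.
An optimal schedule: Wed afternoon→Yoon, Wed evening→Dubois, Thu morning→Abara+Kapoor, Thu afternoon→Abara+Yoon, Thu evening→Yoon+Olsen, Fri morning→Kapoor, Fri afternoon→Abara, Fri evening→Dubois, Sat morning→Dubois, Sat afternoon→Kapoor.
Total: 160 + 155 + 130 + 150 + 130 + 160 + 160 + 175 + 150 + 130 + 155 + 155 + 150 = £1960.

£1960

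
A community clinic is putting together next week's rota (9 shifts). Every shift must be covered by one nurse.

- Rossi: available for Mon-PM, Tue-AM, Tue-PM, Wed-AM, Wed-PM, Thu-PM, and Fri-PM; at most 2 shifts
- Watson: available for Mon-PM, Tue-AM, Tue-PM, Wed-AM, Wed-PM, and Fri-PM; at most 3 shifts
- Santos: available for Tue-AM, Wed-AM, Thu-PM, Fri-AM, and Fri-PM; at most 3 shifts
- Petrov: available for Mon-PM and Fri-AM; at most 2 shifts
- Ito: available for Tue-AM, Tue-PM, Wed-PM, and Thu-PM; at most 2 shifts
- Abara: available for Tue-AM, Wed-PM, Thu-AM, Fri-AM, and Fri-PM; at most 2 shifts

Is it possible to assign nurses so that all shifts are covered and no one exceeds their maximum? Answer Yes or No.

Yes

Thu-AM can only be covered by Abara, so that assignment is forced.
One valid schedule: Mon-PM→Rossi, Tue-AM→Santos, Tue-PM→Rossi, Wed-AM→Watson, Wed-PM→Watson, Thu-AM→Abara, Thu-PM→Santos, Fri-AM→Santos, Fri-PM→Watson.
Loads: Rossi 2/2, Watson 3/3, Santos 3/3, Petrov 0/2, Ito 0/2, Abara 1/2 — all within limits.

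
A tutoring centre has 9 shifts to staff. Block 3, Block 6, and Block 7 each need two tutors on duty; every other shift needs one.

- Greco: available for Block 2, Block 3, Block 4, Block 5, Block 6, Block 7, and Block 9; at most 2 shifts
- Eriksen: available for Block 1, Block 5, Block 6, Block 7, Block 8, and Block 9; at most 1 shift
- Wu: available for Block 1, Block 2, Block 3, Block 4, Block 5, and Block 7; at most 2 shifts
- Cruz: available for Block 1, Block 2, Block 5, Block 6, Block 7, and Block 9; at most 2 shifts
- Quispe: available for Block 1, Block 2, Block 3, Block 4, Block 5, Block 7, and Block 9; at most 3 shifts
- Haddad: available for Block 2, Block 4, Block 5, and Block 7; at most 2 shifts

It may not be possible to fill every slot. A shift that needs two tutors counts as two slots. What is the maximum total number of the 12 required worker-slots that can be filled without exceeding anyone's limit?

Total capacity across all tutors is 2+1+2+2+3+2 = 12, and 12 slots are needed, so at most 12 can be filled.
An assignment achieving 12: Block 1→Wu, Block 2→Quispe, Block 3→Greco+Wu, Block 4→Quispe, Block 5→Haddad, Block 6→Greco+Cruz, Block 7→Quispe+Haddad, Block 8→Eriksen, Block 9→Cruz.
Loads: Greco 2/2, Eriksen 1/1, Wu 2/2, Cruz 2/2, Quispe 3/3, Haddad 2/2.

12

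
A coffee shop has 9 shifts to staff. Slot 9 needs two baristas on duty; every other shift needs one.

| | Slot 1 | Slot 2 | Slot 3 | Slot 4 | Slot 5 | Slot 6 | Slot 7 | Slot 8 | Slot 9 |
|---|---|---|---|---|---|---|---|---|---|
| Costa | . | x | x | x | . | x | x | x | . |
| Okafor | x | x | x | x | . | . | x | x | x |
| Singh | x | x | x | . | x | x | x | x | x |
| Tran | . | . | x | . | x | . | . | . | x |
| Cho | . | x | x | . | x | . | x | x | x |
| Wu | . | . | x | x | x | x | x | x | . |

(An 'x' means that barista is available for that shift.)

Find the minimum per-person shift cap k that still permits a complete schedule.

With 6 baristas and 10 worker-slots to fill, someone must work at least ⌈10/6⌉ = 2 shifts, so k ≥ 2.
k = 2 works: Slot 1→Okafor, Slot 2→Okafor, Slot 3→Tran, Slot 4→Costa, Slot 5→Singh, Slot 6→Costa, Slot 7→Singh, Slot 8→Cho, Slot 9→Tran+Cho.
Loads: Costa 2, Okafor 2, Singh 2, Tran 2, Cho 2, Wu 0 — all ≤ 2.

2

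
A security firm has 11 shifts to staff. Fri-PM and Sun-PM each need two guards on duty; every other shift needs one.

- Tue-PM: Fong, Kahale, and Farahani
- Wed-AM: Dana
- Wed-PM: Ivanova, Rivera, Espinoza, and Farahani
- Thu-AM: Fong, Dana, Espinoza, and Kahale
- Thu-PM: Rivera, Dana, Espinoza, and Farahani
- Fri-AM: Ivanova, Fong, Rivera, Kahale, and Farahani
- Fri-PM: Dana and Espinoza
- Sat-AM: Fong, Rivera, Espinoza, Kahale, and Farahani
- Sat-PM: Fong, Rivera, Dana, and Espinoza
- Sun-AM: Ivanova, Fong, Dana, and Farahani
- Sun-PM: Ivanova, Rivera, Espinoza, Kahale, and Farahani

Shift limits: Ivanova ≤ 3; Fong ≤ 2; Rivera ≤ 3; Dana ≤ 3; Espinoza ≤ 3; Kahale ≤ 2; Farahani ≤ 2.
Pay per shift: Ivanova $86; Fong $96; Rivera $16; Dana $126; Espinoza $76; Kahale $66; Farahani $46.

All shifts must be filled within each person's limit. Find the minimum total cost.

Wed-AM can only be covered by Dana, so that assignment is forced.
Fri-PM can only be covered by Dana and Espinoza, so that assignment is forced.
Picking the cheapest available guard for each shift independently would cost $628, but that ignores the shift limits.
An optimal schedule: Tue-PM→Farahani, Wed-AM→Dana, Wed-PM→Rivera, Thu-AM→Kahale, Thu-PM→Rivera, Fri-AM→Kahale, Fri-PM→Espinoza+Dana, Sat-AM→Espinoza, Sat-PM→Rivera, Sun-AM→Farahani, Sun-PM→Espinoza+Ivanova.
Total: 46 + 126 + 16 + 66 + 16 + 66 + 76 + 126 + 76 + 16 + 46 + 76 + 86 = $838.

$838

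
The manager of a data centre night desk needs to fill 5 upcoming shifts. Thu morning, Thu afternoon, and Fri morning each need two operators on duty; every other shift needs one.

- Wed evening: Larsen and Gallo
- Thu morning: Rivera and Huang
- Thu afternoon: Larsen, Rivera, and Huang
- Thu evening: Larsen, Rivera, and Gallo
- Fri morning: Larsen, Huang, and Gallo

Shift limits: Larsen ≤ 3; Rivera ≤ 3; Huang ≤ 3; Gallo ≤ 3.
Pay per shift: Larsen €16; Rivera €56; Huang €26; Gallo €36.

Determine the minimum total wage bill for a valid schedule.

Thu morning can only be covered by Rivera and Huang, so that assignment is forced.
Picking the cheapest available operator for each shift independently would cost €198, but that ignores the shift limits.
An optimal schedule: Wed evening→Larsen, Thu morning→Huang+Rivera, Thu afternoon→Larsen+Huang, Thu evening→Larsen, Fri morning→Huang+Gallo.
Total: 16 + 26 + 56 + 16 + 26 + 16 + 26 + 36 = €218.

€218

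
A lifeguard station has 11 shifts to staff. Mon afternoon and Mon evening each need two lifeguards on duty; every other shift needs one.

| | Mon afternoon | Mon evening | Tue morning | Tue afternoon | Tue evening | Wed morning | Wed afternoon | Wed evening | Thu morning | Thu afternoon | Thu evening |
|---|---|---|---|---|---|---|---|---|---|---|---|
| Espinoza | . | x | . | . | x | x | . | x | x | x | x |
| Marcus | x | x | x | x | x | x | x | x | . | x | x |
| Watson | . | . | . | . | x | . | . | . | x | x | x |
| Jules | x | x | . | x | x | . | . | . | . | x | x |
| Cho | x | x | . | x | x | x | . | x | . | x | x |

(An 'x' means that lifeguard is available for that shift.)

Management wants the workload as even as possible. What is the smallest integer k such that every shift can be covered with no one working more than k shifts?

3

With 5 lifeguards and 13 worker-slots to fill, someone must work at least ⌈13/5⌉ = 3 shifts, so k ≥ 3.
k = 3 works: Mon afternoon→Marcus+Jules, Mon evening→Jules+Cho, Tue morning→Marcus, Tue afternoon→Jules, Tue evening→Watson, Wed morning→Espinoza, Wed afternoon→Marcus, Wed evening→Espinoza, Thu morning→Espinoza, Thu afternoon→Watson, Thu evening→Watson.
Loads: Espinoza 3, Marcus 3, Watson 3, Jules 3, Cho 1 — all ≤ 3.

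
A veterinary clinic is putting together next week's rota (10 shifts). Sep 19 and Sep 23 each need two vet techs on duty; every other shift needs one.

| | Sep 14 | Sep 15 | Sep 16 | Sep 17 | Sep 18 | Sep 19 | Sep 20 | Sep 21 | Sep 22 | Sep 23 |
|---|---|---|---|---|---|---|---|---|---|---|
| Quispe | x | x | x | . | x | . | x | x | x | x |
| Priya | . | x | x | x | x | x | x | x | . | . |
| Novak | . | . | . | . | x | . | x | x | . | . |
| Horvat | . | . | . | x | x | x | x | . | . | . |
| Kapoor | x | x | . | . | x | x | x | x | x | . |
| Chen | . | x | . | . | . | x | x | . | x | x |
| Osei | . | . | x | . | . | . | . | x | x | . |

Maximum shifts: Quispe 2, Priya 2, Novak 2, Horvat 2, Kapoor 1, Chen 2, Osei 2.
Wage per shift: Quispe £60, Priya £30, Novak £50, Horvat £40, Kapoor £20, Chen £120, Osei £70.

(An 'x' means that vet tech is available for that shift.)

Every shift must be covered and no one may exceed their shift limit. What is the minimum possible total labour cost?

Sep 23 can only be covered by Quispe and Chen, so that assignment is forced.
Picking the cheapest available vet tech for each shift independently would cost £410, but that ignores the shift limits.
An optimal schedule: Sep 14→Kapoor, Sep 15→Quispe, Sep 16→Osei, Sep 17→Priya, Sep 18→Horvat, Sep 19→Priya+Horvat, Sep 20→Novak, Sep 21→Novak, Sep 22→Osei, Sep 23→Quispe+Chen.
Total: 20 + 60 + 70 + 30 + 40 + 30 + 40 + 50 + 50 + 70 + 60 + 120 = £640.

£640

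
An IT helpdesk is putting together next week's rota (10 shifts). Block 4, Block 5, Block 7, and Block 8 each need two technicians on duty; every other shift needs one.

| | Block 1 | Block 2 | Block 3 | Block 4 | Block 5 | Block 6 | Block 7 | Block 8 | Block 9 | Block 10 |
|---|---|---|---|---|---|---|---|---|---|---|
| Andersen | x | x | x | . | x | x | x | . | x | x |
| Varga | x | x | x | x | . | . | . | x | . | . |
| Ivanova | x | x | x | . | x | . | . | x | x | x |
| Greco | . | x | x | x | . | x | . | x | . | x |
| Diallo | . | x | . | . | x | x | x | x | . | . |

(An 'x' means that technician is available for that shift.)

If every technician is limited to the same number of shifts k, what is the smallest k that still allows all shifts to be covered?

3

With 5 technicians and 14 worker-slots to fill, someone must work at least ⌈14/5⌉ = 3 shifts, so k ≥ 3.
k = 3 works: Block 1→Andersen, Block 2→Varga, Block 3→Varga, Block 4→Varga+Greco, Block 5→Ivanova+Diallo, Block 6→Greco, Block 7→Andersen+Diallo, Block 8→Ivanova+Greco, Block 9→Andersen, Block 10→Ivanova.
Loads: Andersen 3, Varga 3, Ivanova 3, Greco 3, Diallo 2 — all ≤ 3.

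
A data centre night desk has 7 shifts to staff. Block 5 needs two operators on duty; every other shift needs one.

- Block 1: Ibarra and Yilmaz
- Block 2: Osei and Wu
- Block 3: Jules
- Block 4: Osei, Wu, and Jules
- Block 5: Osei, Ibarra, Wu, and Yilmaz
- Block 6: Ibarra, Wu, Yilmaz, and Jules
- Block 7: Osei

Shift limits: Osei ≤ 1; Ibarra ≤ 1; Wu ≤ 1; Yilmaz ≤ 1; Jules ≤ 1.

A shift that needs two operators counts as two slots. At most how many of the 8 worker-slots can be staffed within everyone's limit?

5

Total capacity across all operators is 1+1+1+1+1 = 5, and 8 slots are needed, so at most 5 can be filled.
An assignment achieving 5: Block 1→Ibarra, Block 2→Wu, Block 3→Jules, Block 5→Yilmaz, Block 7→Osei.
Loads: Osei 1/1, Ibarra 1/1, Wu 1/1, Yilmaz 1/1, Jules 1/1.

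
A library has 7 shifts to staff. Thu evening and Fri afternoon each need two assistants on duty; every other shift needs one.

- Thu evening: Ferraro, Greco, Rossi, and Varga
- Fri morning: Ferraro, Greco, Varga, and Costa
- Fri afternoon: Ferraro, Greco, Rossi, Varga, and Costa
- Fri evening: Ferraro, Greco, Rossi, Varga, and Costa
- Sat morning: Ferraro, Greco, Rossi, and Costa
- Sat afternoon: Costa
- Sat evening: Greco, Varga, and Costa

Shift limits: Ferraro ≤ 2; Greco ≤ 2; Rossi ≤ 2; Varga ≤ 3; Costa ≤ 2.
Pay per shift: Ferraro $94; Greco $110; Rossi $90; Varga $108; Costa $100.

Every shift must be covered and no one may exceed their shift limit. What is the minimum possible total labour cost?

$892

Sat afternoon can only be covered by Costa, so that assignment is forced.
Picking the cheapest available assistant for each shift independently would cost $842, but that ignores the shift limits.
An optimal schedule: Thu evening→Rossi+Varga, Fri morning→Ferraro, Fri afternoon→Ferraro+Varga, Fri evening→Varga, Sat morning→Rossi, Sat afternoon→Costa, Sat evening→Costa.
Total: 90 + 108 + 94 + 94 + 108 + 108 + 90 + 100 + 100 = $892.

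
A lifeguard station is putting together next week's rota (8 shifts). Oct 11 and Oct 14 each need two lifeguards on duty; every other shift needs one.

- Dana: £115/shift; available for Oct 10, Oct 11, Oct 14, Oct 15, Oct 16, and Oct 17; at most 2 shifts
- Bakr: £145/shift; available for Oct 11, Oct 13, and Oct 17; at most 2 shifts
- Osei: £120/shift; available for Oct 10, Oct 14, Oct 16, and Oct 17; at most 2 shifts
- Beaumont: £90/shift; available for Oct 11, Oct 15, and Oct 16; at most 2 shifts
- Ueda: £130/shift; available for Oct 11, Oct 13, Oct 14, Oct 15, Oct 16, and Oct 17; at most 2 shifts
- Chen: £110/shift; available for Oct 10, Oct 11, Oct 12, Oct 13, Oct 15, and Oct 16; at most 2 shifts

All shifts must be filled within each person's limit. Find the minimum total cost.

£1130

Oct 12 can only be covered by Chen, so that assignment is forced.
Picking the cheapest available lifeguard for each shift independently would cost £1060, but that ignores the shift limits.
An optimal schedule: Oct 10→Chen, Oct 11→Beaumont+Ueda, Oct 12→Chen, Oct 13→Ueda, Oct 14→Dana+Osei, Oct 15→Beaumont, Oct 16→Osei, Oct 17→Dana.
Total: 110 + 90 + 130 + 110 + 130 + 115 + 120 + 90 + 120 + 115 = £1130.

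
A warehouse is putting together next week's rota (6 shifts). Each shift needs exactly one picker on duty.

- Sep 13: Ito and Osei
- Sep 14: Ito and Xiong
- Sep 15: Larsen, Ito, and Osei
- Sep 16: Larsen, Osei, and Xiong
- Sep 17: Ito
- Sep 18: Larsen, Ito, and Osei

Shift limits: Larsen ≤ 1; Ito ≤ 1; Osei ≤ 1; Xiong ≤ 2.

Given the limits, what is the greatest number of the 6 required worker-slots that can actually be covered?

5

Total capacity across all pickers is 1+1+1+2 = 5, and 6 slots are needed, so at most 5 can be filled.
An assignment achieving 5: Sep 13→Osei, Sep 14→Xiong, Sep 15→Larsen, Sep 16→Xiong, Sep 17→Ito.
Loads: Larsen 1/1, Ito 1/1, Osei 1/1, Xiong 2/2.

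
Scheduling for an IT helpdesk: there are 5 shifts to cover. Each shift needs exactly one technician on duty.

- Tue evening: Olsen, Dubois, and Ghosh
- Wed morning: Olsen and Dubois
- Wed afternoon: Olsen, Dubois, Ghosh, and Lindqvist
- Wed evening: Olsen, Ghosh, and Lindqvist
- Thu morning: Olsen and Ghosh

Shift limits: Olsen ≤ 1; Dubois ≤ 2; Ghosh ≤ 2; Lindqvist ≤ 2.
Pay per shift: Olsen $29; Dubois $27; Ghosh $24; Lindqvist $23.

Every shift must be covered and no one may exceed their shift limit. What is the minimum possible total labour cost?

$121

Picking the cheapest available technician for each shift independently would cost $121, and that bound is achievable.
An optimal schedule: Tue evening→Ghosh, Wed morning→Dubois, Wed afternoon→Lindqvist, Wed evening→Lindqvist, Thu morning→Ghosh.
Total: 24 + 27 + 23 + 23 + 24 = $121.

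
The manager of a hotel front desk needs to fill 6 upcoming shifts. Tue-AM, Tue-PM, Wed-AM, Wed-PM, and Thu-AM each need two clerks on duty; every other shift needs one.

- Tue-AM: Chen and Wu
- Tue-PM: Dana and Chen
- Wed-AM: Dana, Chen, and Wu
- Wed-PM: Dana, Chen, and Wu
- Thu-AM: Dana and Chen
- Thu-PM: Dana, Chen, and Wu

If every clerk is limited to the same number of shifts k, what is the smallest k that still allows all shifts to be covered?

With 3 clerks and 11 worker-slots to fill, someone must work at least ⌈11/3⌉ = 4 shifts, so k ≥ 4.
k = 4 works: Tue-AM→Chen+Wu, Tue-PM→Dana+Chen, Wed-AM→Dana+Chen, Wed-PM→Dana+Wu, Thu-AM→Dana+Chen, Thu-PM→Wu.
Loads: Dana 4, Chen 4, Wu 3 — all ≤ 4.

4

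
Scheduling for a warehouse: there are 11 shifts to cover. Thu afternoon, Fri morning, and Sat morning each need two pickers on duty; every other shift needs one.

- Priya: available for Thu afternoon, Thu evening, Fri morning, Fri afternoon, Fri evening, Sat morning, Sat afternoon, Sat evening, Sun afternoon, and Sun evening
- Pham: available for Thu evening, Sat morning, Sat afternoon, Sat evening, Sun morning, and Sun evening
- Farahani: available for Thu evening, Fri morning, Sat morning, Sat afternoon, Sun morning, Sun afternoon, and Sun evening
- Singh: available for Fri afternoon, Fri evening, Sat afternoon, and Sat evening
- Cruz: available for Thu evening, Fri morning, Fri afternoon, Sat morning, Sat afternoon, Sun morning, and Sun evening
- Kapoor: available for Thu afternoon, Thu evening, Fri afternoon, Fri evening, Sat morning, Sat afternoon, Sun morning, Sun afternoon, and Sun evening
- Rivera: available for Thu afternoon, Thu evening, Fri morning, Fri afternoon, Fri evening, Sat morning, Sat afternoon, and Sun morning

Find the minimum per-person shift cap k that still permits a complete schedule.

With 7 pickers and 14 worker-slots to fill, someone must work at least ⌈14/7⌉ = 2 shifts, so k ≥ 2.
k = 2 works: Thu afternoon→Priya+Kapoor, Thu evening→Farahani, Fri morning→Cruz+Rivera, Fri afternoon→Singh, Fri evening→Singh, Sat morning→Kapoor+Rivera, Sat afternoon→Cruz, Sat evening→Priya, Sun morning→Pham, Sun afternoon→Farahani, Sun evening→Pham.
Loads: Priya 2, Pham 2, Farahani 2, Singh 2, Cruz 2, Kapoor 2, Rivera 2 — all ≤ 2.

2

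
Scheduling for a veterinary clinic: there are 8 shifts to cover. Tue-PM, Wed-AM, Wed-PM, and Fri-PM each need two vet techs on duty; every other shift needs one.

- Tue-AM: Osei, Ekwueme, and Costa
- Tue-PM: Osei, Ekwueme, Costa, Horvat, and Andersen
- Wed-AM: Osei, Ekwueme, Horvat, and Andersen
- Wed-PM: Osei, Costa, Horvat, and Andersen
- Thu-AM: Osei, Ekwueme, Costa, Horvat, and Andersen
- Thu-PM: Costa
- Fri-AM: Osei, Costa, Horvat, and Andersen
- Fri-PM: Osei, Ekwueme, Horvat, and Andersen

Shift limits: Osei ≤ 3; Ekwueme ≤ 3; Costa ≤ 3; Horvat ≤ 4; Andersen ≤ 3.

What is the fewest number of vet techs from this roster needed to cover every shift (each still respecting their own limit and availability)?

4

12 slots to fill and no one can take more than 4, so at least ⌈12/4⌉ = 3 vet techs are needed.
Any 3 vet techs together have capacity at most 4+3+3 = 10 < 12 slots, so 3 can never suffice.
Osei, Ekwueme, Costa, and Horvat alone can cover everything: Tue-AM→Osei, Tue-PM→Ekwueme+Horvat, Wed-AM→Osei+Ekwueme, Wed-PM→Osei+Costa, Thu-AM→Horvat, Thu-PM→Costa, Fri-AM→Costa, Fri-PM→Ekwueme+Horvat.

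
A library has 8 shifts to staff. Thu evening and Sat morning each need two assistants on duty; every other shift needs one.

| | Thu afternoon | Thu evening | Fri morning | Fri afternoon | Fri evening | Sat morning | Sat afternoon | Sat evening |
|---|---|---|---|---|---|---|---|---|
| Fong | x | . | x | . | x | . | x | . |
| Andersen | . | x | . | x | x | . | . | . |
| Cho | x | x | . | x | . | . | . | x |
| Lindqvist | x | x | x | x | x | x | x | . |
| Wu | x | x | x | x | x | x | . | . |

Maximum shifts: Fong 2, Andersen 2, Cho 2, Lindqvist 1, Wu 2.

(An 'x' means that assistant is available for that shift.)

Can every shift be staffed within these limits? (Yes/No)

No

Total capacity is 2+2+2+1+2 = 9 but 10 worker-slots are needed — infeasible.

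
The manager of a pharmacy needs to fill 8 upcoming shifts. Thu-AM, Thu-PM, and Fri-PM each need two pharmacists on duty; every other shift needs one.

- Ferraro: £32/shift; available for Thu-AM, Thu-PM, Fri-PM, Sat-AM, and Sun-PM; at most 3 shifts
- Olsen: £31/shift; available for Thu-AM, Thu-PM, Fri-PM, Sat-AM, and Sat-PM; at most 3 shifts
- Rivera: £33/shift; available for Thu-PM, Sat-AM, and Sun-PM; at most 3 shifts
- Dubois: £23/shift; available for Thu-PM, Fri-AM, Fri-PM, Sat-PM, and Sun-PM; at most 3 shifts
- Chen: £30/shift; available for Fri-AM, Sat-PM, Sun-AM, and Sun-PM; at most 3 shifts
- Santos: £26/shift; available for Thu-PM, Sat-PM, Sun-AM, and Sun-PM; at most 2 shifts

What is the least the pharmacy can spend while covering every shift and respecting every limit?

Thu-AM can only be covered by Ferraro and Olsen, so that assignment is forced.
Picking the cheapest available pharmacist for each shift independently would cost £292, but that ignores the shift limits.
An optimal schedule: Thu-AM→Olsen+Ferraro, Thu-PM→Dubois+Santos, Fri-AM→Dubois, Fri-PM→Dubois+Olsen, Sat-AM→Olsen, Sat-PM→Chen, Sun-AM→Santos, Sun-PM→Chen.
Total: 31 + 32 + 23 + 26 + 23 + 23 + 31 + 31 + 30 + 26 + 30 = £306.

£306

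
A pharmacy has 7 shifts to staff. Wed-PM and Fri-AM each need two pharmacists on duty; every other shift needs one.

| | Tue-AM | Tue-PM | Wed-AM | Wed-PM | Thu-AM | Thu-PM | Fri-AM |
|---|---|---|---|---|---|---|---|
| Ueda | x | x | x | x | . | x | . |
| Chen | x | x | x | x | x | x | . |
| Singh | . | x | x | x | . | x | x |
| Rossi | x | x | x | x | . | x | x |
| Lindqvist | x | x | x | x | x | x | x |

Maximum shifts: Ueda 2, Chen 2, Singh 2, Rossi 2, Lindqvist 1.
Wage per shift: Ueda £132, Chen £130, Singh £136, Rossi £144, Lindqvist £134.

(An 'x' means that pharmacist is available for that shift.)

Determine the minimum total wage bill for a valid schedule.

£1218

Picking the cheapest available pharmacist for each shift independently would cost £1182, but that ignores the shift limits.
An optimal schedule: Tue-AM→Ueda, Tue-PM→Ueda, Wed-AM→Chen, Wed-PM→Rossi+Lindqvist, Thu-AM→Chen, Thu-PM→Singh, Fri-AM→Singh+Rossi.
Total: 132 + 132 + 130 + 144 + 134 + 130 + 136 + 136 + 144 = £1218.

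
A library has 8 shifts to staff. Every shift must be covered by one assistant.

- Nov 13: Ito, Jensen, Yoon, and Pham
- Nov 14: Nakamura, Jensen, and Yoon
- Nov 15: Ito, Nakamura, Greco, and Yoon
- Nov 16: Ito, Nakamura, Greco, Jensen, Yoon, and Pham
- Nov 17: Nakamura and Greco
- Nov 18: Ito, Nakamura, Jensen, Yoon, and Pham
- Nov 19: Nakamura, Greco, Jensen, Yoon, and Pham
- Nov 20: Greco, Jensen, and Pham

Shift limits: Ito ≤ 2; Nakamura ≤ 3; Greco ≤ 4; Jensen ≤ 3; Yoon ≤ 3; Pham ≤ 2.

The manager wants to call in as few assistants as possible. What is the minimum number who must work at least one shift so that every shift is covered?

8 slots to fill and no one can take more than 4, so at least ⌈8/4⌉ = 2 assistants are needed.
Any 2 assistants together have capacity at most 4+3 = 7 < 8 slots, so 2 can never suffice.
Ito, Nakamura, and Greco alone can cover everything: Nov 13→Ito, Nov 14→Nakamura, Nov 15→Greco, Nov 16→Greco, Nov 17→Nakamura, Nov 18→Ito, Nov 19→Nakamura, Nov 20→Greco.

3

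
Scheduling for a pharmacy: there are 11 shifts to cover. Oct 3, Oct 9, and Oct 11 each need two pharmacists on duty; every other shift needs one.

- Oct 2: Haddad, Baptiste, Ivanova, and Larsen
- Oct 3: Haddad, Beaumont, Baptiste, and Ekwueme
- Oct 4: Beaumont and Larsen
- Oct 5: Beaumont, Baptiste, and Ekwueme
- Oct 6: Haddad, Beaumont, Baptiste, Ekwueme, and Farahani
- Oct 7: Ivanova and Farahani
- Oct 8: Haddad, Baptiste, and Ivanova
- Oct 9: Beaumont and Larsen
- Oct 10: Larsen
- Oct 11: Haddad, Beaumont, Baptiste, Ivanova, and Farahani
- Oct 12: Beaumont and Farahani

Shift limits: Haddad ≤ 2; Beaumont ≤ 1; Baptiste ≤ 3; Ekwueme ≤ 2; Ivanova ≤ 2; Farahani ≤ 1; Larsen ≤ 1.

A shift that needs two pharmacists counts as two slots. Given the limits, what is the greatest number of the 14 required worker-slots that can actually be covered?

Total capacity across all pharmacists is 2+1+3+2+2+1+1 = 12, and 14 slots are needed, so at most 12 can be filled.
An assignment achieving 12: Oct 2→Haddad, Oct 3→Baptiste+Ekwueme, Oct 4→Beaumont, Oct 5→Baptiste, Oct 6→Ekwueme, Oct 7→Ivanova, Oct 8→Haddad, Oct 10→Larsen, Oct 11→Baptiste+Ivanova, Oct 12→Farahani.
Loads: Haddad 2/2, Beaumont 1/1, Baptiste 3/3, Ekwueme 2/2, Ivanova 2/2, Farahani 1/1, Larsen 1/1.

12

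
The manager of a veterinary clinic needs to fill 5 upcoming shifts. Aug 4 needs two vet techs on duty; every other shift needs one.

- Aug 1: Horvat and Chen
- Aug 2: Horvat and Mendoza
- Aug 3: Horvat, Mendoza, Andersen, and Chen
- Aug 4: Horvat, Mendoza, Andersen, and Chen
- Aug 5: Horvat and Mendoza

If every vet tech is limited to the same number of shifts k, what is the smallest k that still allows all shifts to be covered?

2

With 4 vet techs and 6 worker-slots to fill, someone must work at least ⌈6/4⌉ = 2 shifts, so k ≥ 2.
k = 2 works: Aug 1→Horvat, Aug 2→Horvat, Aug 3→Mendoza, Aug 4→Andersen+Chen, Aug 5→Mendoza.
Loads: Horvat 2, Mendoza 2, Andersen 1, Chen 1 — all ≤ 2.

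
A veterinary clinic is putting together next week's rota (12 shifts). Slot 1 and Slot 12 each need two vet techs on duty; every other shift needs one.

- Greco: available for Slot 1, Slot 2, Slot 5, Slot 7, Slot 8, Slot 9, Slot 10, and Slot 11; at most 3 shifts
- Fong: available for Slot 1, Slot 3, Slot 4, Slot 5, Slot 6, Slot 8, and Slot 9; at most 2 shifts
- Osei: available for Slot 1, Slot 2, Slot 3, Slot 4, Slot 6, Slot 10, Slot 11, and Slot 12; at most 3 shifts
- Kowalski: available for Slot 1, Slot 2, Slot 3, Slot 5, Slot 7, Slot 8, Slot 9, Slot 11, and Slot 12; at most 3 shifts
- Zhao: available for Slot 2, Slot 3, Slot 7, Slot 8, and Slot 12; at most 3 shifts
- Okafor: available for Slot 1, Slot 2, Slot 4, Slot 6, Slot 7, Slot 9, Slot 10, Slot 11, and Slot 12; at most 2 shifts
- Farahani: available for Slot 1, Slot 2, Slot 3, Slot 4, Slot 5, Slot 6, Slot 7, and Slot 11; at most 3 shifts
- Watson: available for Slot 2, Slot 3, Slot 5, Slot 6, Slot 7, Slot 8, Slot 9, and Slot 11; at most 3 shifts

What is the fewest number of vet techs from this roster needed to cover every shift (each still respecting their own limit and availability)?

14 slots to fill and no one can take more than 3, so at least ⌈14/3⌉ = 5 vet techs are needed.
Greco, Fong, Osei, Kowalski, and Zhao alone can cover everything: Slot 1→Osei+Kowalski, Slot 2→Zhao, Slot 3→Zhao, Slot 4→Fong, Slot 5→Greco, Slot 6→Fong, Slot 7→Greco, Slot 8→Zhao, Slot 9→Kowalski, Slot 10→Greco, Slot 11→Osei, Slot 12→Osei+Kowalski.

5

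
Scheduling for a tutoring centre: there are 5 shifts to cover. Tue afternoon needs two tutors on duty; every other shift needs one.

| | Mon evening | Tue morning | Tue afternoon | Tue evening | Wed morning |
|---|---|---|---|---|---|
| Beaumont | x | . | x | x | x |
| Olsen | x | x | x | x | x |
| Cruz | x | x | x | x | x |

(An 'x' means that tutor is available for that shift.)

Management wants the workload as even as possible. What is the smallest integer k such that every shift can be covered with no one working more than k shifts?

2

With 3 tutors and 6 worker-slots to fill, someone must work at least ⌈6/3⌉ = 2 shifts, so k ≥ 2.
k = 2 works: Mon evening→Beaumont, Tue morning→Olsen, Tue afternoon→Beaumont+Olsen, Tue evening→Cruz, Wed morning→Cruz.
Loads: Beaumont 2, Olsen 2, Cruz 2 — all ≤ 2.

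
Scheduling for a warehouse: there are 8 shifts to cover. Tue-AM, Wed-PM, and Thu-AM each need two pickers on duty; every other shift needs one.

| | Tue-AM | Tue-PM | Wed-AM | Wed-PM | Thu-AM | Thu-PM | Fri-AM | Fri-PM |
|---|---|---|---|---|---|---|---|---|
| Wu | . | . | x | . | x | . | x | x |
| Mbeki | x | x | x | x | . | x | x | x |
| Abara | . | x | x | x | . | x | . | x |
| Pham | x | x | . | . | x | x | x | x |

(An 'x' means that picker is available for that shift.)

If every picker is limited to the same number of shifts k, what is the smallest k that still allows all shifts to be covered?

3

With 4 pickers and 11 worker-slots to fill, someone must work at least ⌈11/4⌉ = 3 shifts, so k ≥ 3.
k = 3 works: Tue-AM→Mbeki+Pham, Tue-PM→Mbeki, Wed-AM→Wu, Wed-PM→Mbeki+Abara, Thu-AM→Wu+Pham, Thu-PM→Abara, Fri-AM→Wu, Fri-PM→Abara.
Loads: Wu 3, Mbeki 3, Abara 3, Pham 2 — all ≤ 3.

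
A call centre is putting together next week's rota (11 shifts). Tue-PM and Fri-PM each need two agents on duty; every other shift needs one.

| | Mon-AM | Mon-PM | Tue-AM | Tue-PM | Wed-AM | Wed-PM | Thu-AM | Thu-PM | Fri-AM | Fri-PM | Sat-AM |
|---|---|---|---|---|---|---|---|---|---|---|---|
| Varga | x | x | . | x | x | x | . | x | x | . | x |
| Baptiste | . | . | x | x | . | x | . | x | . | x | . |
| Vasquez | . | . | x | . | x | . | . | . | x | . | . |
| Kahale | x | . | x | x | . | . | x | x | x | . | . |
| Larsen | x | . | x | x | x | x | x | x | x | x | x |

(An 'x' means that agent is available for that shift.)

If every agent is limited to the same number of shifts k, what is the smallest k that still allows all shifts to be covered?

With 5 agents and 13 worker-slots to fill, someone must work at least ⌈13/5⌉ = 3 shifts, so k ≥ 3.
k = 3 works: Mon-AM→Varga, Mon-PM→Varga, Tue-AM→Baptiste, Tue-PM→Kahale+Larsen, Wed-AM→Vasquez, Wed-PM→Baptiste, Thu-AM→Kahale, Thu-PM→Kahale, Fri-AM→Vasquez, Fri-PM→Baptiste+Larsen, Sat-AM→Varga.
Loads: Varga 3, Baptiste 3, Vasquez 2, Kahale 3, Larsen 2 — all ≤ 3.

3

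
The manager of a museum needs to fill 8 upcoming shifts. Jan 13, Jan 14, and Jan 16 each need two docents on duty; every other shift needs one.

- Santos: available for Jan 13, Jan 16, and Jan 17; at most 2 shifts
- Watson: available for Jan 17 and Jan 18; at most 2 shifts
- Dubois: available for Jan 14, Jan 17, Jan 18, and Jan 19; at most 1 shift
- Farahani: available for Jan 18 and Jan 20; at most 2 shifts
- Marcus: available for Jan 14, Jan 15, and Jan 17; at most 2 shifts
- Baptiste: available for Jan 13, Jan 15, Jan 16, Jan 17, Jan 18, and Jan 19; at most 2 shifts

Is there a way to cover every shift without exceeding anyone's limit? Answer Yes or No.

Total capacity is 11 and 11 slots are needed, so capacity alone doesn't rule it out.
Shifts {Jan 13, Jan 14, Jan 16, Jan 19} need 7 worker-slots in total, but the docents available for any of those shifts (Santos, Dubois, Marcus, and Baptiste) can supply at most 6 among them. So no valid schedule exists.

No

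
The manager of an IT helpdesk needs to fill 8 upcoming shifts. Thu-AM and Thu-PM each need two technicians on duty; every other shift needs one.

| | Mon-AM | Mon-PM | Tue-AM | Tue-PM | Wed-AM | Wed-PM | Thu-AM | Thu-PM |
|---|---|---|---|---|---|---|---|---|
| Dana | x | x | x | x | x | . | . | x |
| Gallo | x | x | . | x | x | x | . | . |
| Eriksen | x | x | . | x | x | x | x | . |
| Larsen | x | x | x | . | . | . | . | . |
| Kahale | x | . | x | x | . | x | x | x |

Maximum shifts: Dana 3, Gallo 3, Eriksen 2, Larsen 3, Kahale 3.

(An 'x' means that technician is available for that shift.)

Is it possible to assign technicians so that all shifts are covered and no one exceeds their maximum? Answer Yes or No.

Thu-AM can only be covered by Eriksen and Kahale, so that assignment is forced.
Thu-PM can only be covered by Dana and Kahale, so that assignment is forced.
One valid schedule: Mon-AM→Eriksen, Mon-PM→Gallo, Tue-AM→Dana, Tue-PM→Gallo, Wed-AM→Dana, Wed-PM→Gallo, Thu-AM→Eriksen+Kahale, Thu-PM→Dana+Kahale.
Loads: Dana 3/3, Gallo 3/3, Eriksen 2/2, Larsen 0/3, Kahale 2/3 — all within limits.

Yes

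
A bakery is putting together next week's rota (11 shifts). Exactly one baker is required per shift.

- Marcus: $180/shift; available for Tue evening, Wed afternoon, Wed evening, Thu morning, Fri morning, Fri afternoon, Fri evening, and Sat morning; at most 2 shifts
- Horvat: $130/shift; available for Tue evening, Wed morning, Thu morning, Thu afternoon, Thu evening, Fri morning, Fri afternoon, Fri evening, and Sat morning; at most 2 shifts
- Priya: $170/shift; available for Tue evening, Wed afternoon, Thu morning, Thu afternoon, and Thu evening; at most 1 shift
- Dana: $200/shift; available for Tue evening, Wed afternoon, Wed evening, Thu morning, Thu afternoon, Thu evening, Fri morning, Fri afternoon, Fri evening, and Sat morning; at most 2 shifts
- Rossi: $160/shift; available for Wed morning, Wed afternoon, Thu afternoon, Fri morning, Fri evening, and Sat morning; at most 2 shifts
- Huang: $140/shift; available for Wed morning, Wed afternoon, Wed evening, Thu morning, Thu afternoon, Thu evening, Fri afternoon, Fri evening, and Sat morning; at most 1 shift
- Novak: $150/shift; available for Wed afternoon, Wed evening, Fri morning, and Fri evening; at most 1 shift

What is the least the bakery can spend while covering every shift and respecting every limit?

Picking the cheapest available baker for each shift independently would cost $1450, but that ignores the shift limits.
An optimal schedule: Tue evening→Marcus, Wed morning→Horvat, Wed afternoon→Huang, Wed evening→Marcus, Thu morning→Priya, Thu afternoon→Dana, Thu evening→Horvat, Fri morning→Rossi, Fri afternoon→Dana, Fri evening→Novak, Sat morning→Rossi.
Total: 180 + 130 + 140 + 180 + 170 + 200 + 130 + 160 + 200 + 150 + 160 = $1800.

$1800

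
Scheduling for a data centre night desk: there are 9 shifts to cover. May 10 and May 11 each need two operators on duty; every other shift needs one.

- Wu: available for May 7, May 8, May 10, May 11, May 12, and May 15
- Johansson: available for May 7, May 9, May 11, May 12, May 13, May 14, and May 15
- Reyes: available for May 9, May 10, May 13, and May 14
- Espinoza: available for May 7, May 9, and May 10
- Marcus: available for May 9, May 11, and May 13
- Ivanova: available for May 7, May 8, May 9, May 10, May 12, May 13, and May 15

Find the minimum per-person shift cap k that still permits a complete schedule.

2

With 6 operators and 11 worker-slots to fill, someone must work at least ⌈11/6⌉ = 2 shifts, so k ≥ 2.
k = 2 works: May 7→Espinoza, May 8→Wu, May 9→Marcus, May 10→Reyes+Espinoza, May 11→Wu+Johansson, May 12→Ivanova, May 13→Reyes, May 14→Johansson, May 15→Ivanova.
Loads: Wu 2, Johansson 2, Reyes 2, Espinoza 2, Marcus 1, Ivanova 2 — all ≤ 2.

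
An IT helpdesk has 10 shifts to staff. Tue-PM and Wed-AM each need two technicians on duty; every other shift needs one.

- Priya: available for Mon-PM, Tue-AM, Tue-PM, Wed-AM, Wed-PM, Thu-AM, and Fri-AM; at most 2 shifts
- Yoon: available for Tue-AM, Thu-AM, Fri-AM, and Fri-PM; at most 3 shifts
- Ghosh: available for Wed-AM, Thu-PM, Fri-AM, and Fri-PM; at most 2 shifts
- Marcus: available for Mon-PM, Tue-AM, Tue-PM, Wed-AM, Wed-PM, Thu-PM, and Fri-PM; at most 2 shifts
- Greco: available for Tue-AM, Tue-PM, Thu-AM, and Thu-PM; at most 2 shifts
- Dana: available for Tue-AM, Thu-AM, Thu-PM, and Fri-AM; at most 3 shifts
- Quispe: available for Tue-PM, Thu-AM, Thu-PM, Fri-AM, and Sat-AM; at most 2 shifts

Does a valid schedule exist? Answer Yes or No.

Sat-AM can only be covered by Quispe, so that assignment is forced.
One valid schedule: Mon-PM→Priya, Tue-AM→Yoon, Tue-PM→Marcus+Greco, Wed-AM→Ghosh+Marcus, Wed-PM→Priya, Thu-AM→Yoon, Thu-PM→Ghosh, Fri-AM→Dana, Fri-PM→Yoon, Sat-AM→Quispe.
Loads: Priya 2/2, Yoon 3/3, Ghosh 2/2, Marcus 2/2, Greco 1/2, Dana 1/3, Quispe 1/2 — all within limits.

Yes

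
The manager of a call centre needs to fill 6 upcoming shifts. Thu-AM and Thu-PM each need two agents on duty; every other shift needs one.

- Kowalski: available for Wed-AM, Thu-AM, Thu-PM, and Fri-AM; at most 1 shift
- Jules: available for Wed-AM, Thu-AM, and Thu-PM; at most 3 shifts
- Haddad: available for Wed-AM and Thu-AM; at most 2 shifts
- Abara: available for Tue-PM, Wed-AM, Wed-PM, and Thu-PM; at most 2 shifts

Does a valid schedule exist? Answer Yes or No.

No

Total capacity is 8 and 8 slots are needed, so capacity alone doesn't rule it out.
Shifts {Tue-PM, Wed-PM, Thu-PM, Fri-AM} need 5 worker-slots in total, but the agents available for any of those shifts (Kowalski, Jules, and Abara) can supply at most 4 among them. So no valid schedule exists.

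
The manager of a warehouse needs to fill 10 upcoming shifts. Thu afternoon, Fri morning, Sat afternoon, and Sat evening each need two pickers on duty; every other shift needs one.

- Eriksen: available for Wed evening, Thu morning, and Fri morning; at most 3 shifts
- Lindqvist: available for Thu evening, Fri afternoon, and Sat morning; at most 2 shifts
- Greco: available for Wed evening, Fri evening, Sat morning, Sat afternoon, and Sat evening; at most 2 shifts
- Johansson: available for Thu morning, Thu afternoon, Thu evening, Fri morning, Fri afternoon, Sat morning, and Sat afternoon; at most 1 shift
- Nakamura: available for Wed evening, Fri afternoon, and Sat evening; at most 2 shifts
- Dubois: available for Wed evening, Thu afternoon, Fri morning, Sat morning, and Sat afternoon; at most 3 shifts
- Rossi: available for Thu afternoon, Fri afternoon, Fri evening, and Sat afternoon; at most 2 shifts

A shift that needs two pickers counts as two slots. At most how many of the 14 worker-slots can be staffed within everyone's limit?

Total capacity across all pickers is 3+2+2+1+2+3+2 = 15, and 14 slots are needed, so at most 14 can be filled.
An assignment achieving 14: Wed evening→Eriksen, Thu morning→Eriksen, Thu afternoon→Johansson+Dubois, Thu evening→Lindqvist, Fri morning→Eriksen+Dubois, Fri afternoon→Nakamura, Fri evening→Greco, Sat morning→Lindqvist, Sat afternoon→Dubois+Rossi, Sat evening→Greco+Nakamura.
Loads: Eriksen 3/3, Lindqvist 2/2, Greco 2/2, Johansson 1/1, Nakamura 2/2, Dubois 3/3, Rossi 1/2.

14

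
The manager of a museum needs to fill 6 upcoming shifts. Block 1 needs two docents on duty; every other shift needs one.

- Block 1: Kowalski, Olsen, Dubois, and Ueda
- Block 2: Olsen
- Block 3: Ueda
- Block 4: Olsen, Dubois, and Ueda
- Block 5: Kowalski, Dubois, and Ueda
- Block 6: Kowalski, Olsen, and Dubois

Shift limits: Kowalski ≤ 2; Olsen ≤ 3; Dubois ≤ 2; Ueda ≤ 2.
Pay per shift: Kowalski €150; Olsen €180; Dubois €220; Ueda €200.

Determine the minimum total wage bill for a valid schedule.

€1240

Block 2 can only be covered by Olsen, so that assignment is forced.
Block 3 can only be covered by Ueda, so that assignment is forced.
Picking the cheapest available docent for each shift independently would cost €1190, but that ignores the shift limits.
An optimal schedule: Block 1→Olsen+Ueda, Block 2→Olsen, Block 3→Ueda, Block 4→Olsen, Block 5→Kowalski, Block 6→Kowalski.
Total: 180 + 200 + 180 + 200 + 180 + 150 + 150 = €1240.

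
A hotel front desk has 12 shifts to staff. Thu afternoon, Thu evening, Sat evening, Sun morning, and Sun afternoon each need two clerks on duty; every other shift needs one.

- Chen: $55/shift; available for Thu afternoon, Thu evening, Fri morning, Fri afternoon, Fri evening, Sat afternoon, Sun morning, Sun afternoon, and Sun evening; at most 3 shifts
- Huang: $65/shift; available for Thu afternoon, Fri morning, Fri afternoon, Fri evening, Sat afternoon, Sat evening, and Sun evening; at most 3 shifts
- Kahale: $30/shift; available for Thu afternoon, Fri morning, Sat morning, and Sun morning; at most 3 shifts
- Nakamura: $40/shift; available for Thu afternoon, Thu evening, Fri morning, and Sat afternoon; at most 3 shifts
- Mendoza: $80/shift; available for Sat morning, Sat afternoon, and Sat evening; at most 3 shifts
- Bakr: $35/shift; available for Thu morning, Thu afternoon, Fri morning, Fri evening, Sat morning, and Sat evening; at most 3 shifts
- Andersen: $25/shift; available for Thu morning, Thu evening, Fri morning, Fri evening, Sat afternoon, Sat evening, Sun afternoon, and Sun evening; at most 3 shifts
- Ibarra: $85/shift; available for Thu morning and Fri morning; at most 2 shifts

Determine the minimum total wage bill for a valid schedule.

$685

Sun morning can only be covered by Chen and Kahale, so that assignment is forced.
Sun afternoon can only be covered by Chen and Andersen, so that assignment is forced.
Picking the cheapest available clerk for each shift independently would cost $565, but that ignores the shift limits.
An optimal schedule: Thu morning→Andersen, Thu afternoon→Bakr+Nakamura, Thu evening→Andersen+Nakamura, Fri morning→Kahale, Fri afternoon→Chen, Fri evening→Bakr, Sat morning→Kahale, Sat afternoon→Nakamura, Sat evening→Bakr+Huang, Sun morning→Kahale+Chen, Sun afternoon→Andersen+Chen, Sun evening→Huang.
Total: 25 + 35 + 40 + 25 + 40 + 30 + 55 + 35 + 30 + 40 + 35 + 65 + 30 + 55 + 25 + 55 + 65 = $685.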